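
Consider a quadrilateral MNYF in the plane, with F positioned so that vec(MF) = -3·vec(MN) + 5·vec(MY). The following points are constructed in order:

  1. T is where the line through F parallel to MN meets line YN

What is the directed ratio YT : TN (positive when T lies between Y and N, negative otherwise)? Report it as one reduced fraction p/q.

YT:TN = -4/5

Assign M = (0, 0), N = (1, 0), Y = (0, 1), F = (-3, 5) — the answer is frame-independent, so this choice is without loss of generality.
1. T is where the line through F parallel to MN meets line YN ⇒ T = (-4, 5)
T = Y + t·(N−Y) with t = -4, so YT:TN = t:(1−t) = -4:5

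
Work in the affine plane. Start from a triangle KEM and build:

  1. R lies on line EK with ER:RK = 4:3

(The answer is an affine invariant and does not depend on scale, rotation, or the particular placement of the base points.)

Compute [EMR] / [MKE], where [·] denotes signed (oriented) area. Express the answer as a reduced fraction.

[EMR]:[MKE] = 4/7

Choose coordinates K = (0, 0), E = (1, 0), M = (0, 1).
1. R lies on line EK with ER:RK = 4:3 ⇒ R = (3/7, 0)
2·[EMR] = 4/7, 2·[MKE] = 1
[EMR]:[MKE] = 4/7:1 = 4/7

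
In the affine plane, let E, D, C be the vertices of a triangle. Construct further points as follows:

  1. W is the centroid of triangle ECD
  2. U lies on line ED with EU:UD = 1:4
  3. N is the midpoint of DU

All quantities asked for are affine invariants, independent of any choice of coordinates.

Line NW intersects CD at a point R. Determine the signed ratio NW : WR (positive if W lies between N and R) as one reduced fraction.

Work in coordinates with E = (0, 0), D = (1, 0), C = (0, 1).
1. W is the centroid of triangle ECD ⇒ W = (1/3, 1/3)
2. U lies on line ED with EU:UD = 1:4 ⇒ U = (1/5, 0)
3. N is the midpoint of DU ⇒ N = (3/5, 0)
line NW meets CD at R = (-1, 2)
W = N + t·(R−N) with t = 1/6, so NW:WR = 1/6:5/6

NW:WR = 1/5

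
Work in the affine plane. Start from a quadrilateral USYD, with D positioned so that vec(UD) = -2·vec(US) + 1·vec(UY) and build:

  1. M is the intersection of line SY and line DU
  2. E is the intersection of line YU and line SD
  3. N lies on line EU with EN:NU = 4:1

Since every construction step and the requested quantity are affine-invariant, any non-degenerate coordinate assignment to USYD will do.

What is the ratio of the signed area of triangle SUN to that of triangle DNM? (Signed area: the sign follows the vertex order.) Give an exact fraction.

Choose coordinates U = (0, 0), S = (1, 0), Y = (0, 1), D = (-2, 1).
1. M is the intersection of line SY and line DU ⇒ M = (2, -1)
2. E is the intersection of line YU and line SD ⇒ E = (0, 1/3)
3. N lies on line EU with EN:NU = 4:1 ⇒ N = (0, 1/15)
2·[SUN] = -1/15, 2·[DNM] = -4/15
[SUN]:[DNM] = -1/15:-4/15 = 1/4

[SUN]:[DNM] = 1/4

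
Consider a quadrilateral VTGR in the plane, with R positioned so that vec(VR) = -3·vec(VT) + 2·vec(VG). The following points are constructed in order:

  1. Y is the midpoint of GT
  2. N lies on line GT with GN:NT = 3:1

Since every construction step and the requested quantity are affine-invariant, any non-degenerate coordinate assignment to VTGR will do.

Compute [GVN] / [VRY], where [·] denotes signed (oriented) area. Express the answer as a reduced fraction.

Work in coordinates with V = (0, 0), T = (1, 0), G = (0, 1), R = (-3, 2).
1. Y is the midpoint of GT ⇒ Y = (1/2, 1/2)
2. N lies on line GT with GN:NT = 3:1 ⇒ N = (3/4, 1/4)
2·[GVN] = 3/4, 2·[VRY] = -5/2
[GVN]:[VRY] = 3/4:-5/2 = -3/10

[GVN]:[VRY] = -3/10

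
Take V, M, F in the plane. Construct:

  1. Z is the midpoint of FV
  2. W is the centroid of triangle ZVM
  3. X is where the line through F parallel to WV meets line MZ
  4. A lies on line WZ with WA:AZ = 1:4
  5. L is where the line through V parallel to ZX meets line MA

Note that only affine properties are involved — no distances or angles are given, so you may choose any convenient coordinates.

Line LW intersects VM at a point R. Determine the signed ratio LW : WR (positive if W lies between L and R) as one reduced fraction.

Set V = (0, 0), M = (1, 0), F = (0, 1); any affine frame gives the same invariant.
1. Z is the midpoint of FV ⇒ Z = (0, 1/2)
2. W is the centroid of triangle ZVM ⇒ W = (1/3, 1/6)
3. X is where the line through F parallel to WV meets line MZ ⇒ X = (-1/2, 3/4)
4. A lies on line WZ with WA:AZ = 1:4 ⇒ A = (4/15, 7/30)
5. L is where the line through V parallel to ZX meets line MA ⇒ L = (-7/4, 7/8)
line LW meets VM at R = (14/17, 0)
W = L + t·(R−L) with t = 17/21, so LW:WR = 17/21:4/21

LW:WR = 17/4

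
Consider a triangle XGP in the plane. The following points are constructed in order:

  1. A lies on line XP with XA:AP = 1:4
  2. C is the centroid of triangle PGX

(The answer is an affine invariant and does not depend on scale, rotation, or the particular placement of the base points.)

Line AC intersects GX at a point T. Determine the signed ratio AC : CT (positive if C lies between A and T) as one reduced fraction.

AC:CT = -2/5

Choose coordinates X = (0, 0), G = (1, 0), P = (0, 1).
1. A lies on line XP with XA:AP = 1:4 ⇒ A = (0, 1/5)
2. C is the centroid of triangle PGX ⇒ C = (1/3, 1/3)
line AC meets GX at T = (-1/2, 0)
C = A + t·(T−A) with t = -2/3, so AC:CT = -2/3:5/3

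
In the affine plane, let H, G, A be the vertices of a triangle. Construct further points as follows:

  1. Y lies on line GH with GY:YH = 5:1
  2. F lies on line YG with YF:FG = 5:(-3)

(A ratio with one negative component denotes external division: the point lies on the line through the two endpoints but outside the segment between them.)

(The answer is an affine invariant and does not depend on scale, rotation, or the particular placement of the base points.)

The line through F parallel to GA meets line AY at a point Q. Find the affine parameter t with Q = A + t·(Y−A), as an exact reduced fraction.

Choose coordinates H = (0, 0), G = (1, 0), A = (0, 1).
1. Y lies on line GH with GY:YH = 5:1 ⇒ Y = (1/6, 0)
2. F lies on line YG with YF:FG = 5:(-3) ⇒ F = (9/4, 0)
through F parallel to GA: direction (-1, 1); meets AY at Q = (-1/4, 5/2)
Q = A + t·(Y−A) with t = -3/2

t = -3/2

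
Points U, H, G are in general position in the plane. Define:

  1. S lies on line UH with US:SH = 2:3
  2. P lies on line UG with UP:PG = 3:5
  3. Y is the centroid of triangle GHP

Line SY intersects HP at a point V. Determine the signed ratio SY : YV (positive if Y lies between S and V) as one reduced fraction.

SY:YV = -52/25

Set U = (0, 0), H = (1, 0), G = (0, 1); any affine frame gives the same invariant.
1. S lies on line UH with US:SH = 2:3 ⇒ S = (2/5, 0)
2. P lies on line UG with UP:PG = 3:5 ⇒ P = (0, 3/8)
3. Y is the centroid of triangle GHP ⇒ Y = (1/3, 11/24)
line SY meets HP at V = (19/52, 99/416)
Y = S + t·(V−S) with t = 52/27, so SY:YV = 52/27:-25/27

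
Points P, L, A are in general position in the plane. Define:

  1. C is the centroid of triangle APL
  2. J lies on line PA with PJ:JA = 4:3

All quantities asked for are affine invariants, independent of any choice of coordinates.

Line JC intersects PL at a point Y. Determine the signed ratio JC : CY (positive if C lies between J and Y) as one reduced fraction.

JC:CY = 5/7

Assign P = (0, 0), L = (1, 0), A = (0, 1) — the answer is frame-independent, so this choice is without loss of generality.
1. C is the centroid of triangle APL ⇒ C = (1/3, 1/3)
2. J lies on line PA with PJ:JA = 4:3 ⇒ J = (0, 4/7)
line JC meets PL at Y = (4/5, 0)
C = J + t·(Y−J) with t = 5/12, so JC:CY = 5/12:7/12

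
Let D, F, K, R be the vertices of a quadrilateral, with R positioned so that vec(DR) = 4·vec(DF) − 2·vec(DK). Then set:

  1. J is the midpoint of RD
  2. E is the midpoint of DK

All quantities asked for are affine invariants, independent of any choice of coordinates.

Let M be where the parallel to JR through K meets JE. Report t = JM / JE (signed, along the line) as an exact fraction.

t = 2

Work in coordinates with D = (0, 0), F = (1, 0), K = (0, 1), R = (4, -2).
1. J is the midpoint of RD ⇒ J = (2, -1)
2. E is the midpoint of DK ⇒ E = (0, 1/2)
through K parallel to JR: direction (2, -1); meets JE at M = (-2, 2)
M = J + t·(E−J) with t = 2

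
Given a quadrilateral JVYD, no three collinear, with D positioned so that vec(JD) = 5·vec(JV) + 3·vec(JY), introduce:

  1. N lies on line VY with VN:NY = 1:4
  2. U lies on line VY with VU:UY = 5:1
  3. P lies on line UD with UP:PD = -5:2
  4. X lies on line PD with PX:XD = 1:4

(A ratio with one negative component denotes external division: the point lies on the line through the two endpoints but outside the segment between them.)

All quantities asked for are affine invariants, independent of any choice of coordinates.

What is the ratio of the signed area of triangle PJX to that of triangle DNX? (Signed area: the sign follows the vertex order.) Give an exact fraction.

[PJX]:[DNX] = -55/266

Choose coordinates J = (0, 0), V = (1, 0), Y = (0, 1), D = (5, 3).
1. N lies on line VY with VN:NY = 1:4 ⇒ N = (4/5, 1/5)
2. U lies on line VY with VU:UY = 5:1 ⇒ U = (1/6, 5/6)
3. P lies on line UD with UP:PD = -5:2 ⇒ P = (74/9, 40/9)
4. X lies on line PD with PX:XD = 1:4 ⇒ X = (341/45, 187/45)
2·[PJX] = -22/45, 2·[DNX] = 532/225
[PJX]:[DNX] = -22/45:532/225 = -55/266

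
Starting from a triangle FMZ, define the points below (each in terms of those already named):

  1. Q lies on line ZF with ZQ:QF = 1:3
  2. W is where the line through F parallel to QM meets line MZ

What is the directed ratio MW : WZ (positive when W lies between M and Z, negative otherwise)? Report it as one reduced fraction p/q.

MW:WZ = -3/4

Assign F = (0, 0), M = (1, 0), Z = (0, 1) — the answer is frame-independent, so this choice is without loss of generality.
1. Q lies on line ZF with ZQ:QF = 1:3 ⇒ Q = (0, 3/4)
2. W is where the line through F parallel to QM meets line MZ ⇒ W = (4, -3)
W = M + t·(Z−M) with t = -3, so MW:WZ = t:(1−t) = -3:4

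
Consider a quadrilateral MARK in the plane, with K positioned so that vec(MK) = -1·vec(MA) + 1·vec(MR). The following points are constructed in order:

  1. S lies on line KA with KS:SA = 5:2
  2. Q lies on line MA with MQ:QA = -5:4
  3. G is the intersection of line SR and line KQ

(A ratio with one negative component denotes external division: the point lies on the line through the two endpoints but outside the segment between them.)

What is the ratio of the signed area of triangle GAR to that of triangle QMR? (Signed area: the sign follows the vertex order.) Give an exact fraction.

[GAR]:[QMR] = -2/135

Assign M = (0, 0), A = (1, 0), R = (0, 1), K = (-1, 1) — the answer is frame-independent, so this choice is without loss of generality.
1. S lies on line KA with KS:SA = 5:2 ⇒ S = (3/7, 2/7)
2. Q lies on line MA with MQ:QA = -5:4 ⇒ Q = (5, 0)
3. G is the intersection of line SR and line KQ ⇒ G = (1/9, 22/27)
2·[GAR] = 2/27, 2·[QMR] = -5
[GAR]:[QMR] = 2/27:-5 = -2/135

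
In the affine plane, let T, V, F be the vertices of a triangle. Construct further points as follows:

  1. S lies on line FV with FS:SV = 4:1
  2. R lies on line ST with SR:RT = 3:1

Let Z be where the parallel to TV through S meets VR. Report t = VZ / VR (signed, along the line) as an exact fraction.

t = 4

Work in coordinates with T = (0, 0), V = (1, 0), F = (0, 1).
1. S lies on line FV with FS:SV = 4:1 ⇒ S = (4/5, 1/5)
2. R lies on line ST with SR:RT = 3:1 ⇒ R = (1/5, 1/20)
through S parallel to TV: direction (1, 0); meets VR at Z = (-11/5, 1/5)
Z = V + t·(R−V) with t = 4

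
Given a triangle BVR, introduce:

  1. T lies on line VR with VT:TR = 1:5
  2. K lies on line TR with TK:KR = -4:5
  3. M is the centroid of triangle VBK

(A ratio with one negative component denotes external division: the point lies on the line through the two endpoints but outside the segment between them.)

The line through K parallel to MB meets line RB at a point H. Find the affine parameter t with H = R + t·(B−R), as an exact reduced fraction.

t = 50/31

Work in coordinates with B = (0, 0), V = (1, 0), R = (0, 1).
1. T lies on line VR with VT:TR = 1:5 ⇒ T = (5/6, 1/6)
2. K lies on line TR with TK:KR = -4:5 ⇒ K = (25/6, -19/6)
3. M is the centroid of triangle VBK ⇒ M = (31/18, -19/18)
through K parallel to MB: direction (-31/18, 19/18); meets RB at H = (0, -19/31)
H = R + t·(B−R) with t = 50/31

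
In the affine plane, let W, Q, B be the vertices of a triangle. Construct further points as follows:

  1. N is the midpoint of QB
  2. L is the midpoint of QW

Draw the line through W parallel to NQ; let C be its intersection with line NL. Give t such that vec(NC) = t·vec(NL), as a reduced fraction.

Work in coordinates with W = (0, 0), Q = (1, 0), B = (0, 1).
1. N is the midpoint of QB ⇒ N = (1/2, 1/2)
2. L is the midpoint of QW ⇒ L = (1/2, 0)
through W parallel to NQ: direction (1/2, -1/2); meets NL at C = (1/2, -1/2)
C = N + t·(L−N) with t = 2

t = 2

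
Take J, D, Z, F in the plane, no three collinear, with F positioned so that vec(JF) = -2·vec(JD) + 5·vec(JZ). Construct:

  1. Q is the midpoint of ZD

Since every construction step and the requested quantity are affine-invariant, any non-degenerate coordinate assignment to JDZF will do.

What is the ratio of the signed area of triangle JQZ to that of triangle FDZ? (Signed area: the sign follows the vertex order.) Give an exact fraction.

[JQZ]:[FDZ] = -1/4

Set J = (0, 0), D = (1, 0), Z = (0, 1), F = (-2, 5); any affine frame gives the same invariant.
1. Q is the midpoint of ZD ⇒ Q = (1/2, 1/2)
2·[JQZ] = 1/2, 2·[FDZ] = -2
[JQZ]:[FDZ] = 1/2:-2 = -1/4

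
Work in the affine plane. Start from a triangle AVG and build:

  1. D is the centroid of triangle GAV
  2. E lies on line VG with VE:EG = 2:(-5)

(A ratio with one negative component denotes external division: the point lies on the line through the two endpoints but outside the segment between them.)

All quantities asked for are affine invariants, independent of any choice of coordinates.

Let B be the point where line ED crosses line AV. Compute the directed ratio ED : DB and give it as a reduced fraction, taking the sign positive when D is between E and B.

Choose coordinates A = (0, 0), V = (1, 0), G = (0, 1).
1. D is the centroid of triangle GAV ⇒ D = (1/3, 1/3)
2. E lies on line VG with VE:EG = 2:(-5) ⇒ E = (5/3, -2/3)
line ED meets AV at B = (7/9, 0)
D = E + t·(B−E) with t = 3/2, so ED:DB = 3/2:-1/2

ED:DB = -3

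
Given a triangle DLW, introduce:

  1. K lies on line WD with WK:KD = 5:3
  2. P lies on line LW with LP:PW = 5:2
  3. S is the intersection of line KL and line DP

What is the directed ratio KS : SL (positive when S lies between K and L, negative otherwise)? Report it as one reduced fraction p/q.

KS:SL = 3/20

Assign D = (0, 0), L = (1, 0), W = (0, 1) — the answer is frame-independent, so this choice is without loss of generality.
1. K lies on line WD with WK:KD = 5:3 ⇒ K = (0, 3/8)
2. P lies on line LW with LP:PW = 5:2 ⇒ P = (2/7, 5/7)
3. S is the intersection of line KL and line DP ⇒ S = (3/23, 15/46)
S = K + t·(L−K) with t = 3/23, so KS:SL = t:(1−t) = 3/23:20/23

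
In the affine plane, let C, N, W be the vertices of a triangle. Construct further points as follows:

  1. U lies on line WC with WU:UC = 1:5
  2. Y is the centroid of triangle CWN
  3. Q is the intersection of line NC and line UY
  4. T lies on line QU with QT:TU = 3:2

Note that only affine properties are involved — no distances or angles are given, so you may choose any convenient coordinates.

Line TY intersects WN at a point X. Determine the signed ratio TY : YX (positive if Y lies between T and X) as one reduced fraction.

Work in coordinates with C = (0, 0), N = (1, 0), W = (0, 1).
1. U lies on line WC with WU:UC = 1:5 ⇒ U = (0, 5/6)
2. Y is the centroid of triangle CWN ⇒ Y = (1/3, 1/3)
3. Q is the intersection of line NC and line UY ⇒ Q = (5/9, 0)
4. T lies on line QU with QT:TU = 3:2 ⇒ T = (2/9, 1/2)
line TY meets WN at X = (-1/3, 4/3)
Y = T + t·(X−T) with t = -1/5, so TY:YX = -1/5:6/5

TY:YX = -1/6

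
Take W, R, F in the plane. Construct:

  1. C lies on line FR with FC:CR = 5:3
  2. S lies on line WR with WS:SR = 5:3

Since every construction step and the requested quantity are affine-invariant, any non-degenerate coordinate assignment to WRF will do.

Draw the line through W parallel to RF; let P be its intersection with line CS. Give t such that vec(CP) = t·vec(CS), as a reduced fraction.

Assign W = (0, 0), R = (1, 0), F = (0, 1) — the answer is frame-independent, so this choice is without loss of generality.
1. C lies on line FR with FC:CR = 5:3 ⇒ C = (5/8, 3/8)
2. S lies on line WR with WS:SR = 5:3 ⇒ S = (5/8, 0)
through W parallel to RF: direction (-1, 1); meets CS at P = (5/8, -5/8)
P = C + t·(S−C) with t = 8/3

t = 8/3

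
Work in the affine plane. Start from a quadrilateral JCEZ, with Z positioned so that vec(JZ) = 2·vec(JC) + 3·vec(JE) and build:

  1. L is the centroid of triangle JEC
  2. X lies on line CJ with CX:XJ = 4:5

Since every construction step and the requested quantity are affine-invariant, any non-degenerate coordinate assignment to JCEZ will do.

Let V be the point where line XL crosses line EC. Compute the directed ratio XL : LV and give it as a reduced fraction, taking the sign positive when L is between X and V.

XL:LV = 1/3

Set J = (0, 0), C = (1, 0), E = (0, 1), Z = (2, 3); any affine frame gives the same invariant.
1. L is the centroid of triangle JEC ⇒ L = (1/3, 1/3)
2. X lies on line CJ with CX:XJ = 4:5 ⇒ X = (5/9, 0)
line XL meets EC at V = (-1/3, 4/3)
L = X + t·(V−X) with t = 1/4, so XL:LV = 1/4:3/4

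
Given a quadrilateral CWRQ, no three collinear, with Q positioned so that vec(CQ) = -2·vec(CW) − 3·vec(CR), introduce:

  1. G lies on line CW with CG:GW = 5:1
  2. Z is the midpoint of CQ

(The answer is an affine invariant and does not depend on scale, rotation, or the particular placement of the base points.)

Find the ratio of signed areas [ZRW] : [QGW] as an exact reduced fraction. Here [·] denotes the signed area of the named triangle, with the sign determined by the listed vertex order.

Choose coordinates C = (0, 0), W = (1, 0), R = (0, 1), Q = (-2, -3).
1. G lies on line CW with CG:GW = 5:1 ⇒ G = (5/6, 0)
2. Z is the midpoint of CQ ⇒ Z = (-1, -3/2)
2·[ZRW] = -7/2, 2·[QGW] = -1/2
[ZRW]:[QGW] = -7/2:-1/2 = 7

[ZRW]:[QGW] = 7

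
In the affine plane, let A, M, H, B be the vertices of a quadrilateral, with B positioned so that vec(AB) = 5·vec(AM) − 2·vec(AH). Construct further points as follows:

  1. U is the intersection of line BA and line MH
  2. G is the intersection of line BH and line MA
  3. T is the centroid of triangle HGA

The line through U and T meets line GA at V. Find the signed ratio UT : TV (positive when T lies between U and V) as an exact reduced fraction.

Choose coordinates A = (0, 0), M = (1, 0), H = (0, 1), B = (5, -2).
1. U is the intersection of line BA and line MH ⇒ U = (5/3, -2/3)
2. G is the intersection of line BH and line MA ⇒ G = (5/3, 0)
3. T is the centroid of triangle HGA ⇒ T = (5/9, 1/3)
line UT meets GA at V = (25/27, 0)
T = U + t·(V−U) with t = 3/2, so UT:TV = 3/2:-1/2

UT:TV = -3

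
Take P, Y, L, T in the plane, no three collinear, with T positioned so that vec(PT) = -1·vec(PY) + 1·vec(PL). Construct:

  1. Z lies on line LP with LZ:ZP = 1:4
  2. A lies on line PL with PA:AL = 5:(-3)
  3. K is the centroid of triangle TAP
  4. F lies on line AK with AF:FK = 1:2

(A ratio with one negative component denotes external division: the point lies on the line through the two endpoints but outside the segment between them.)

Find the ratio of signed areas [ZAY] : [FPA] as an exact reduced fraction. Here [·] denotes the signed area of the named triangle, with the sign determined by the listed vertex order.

Assign P = (0, 0), Y = (1, 0), L = (0, 1), T = (-1, 1) — the answer is frame-independent, so this choice is without loss of generality.
1. Z lies on line LP with LZ:ZP = 1:4 ⇒ Z = (0, 4/5)
2. A lies on line PL with PA:AL = 5:(-3) ⇒ A = (0, 5/2)
3. K is the centroid of triangle TAP ⇒ K = (-1/3, 7/6)
4. F lies on line AK with AF:FK = 1:2 ⇒ F = (-1/9, 37/18)
2·[ZAY] = -17/10, 2·[FPA] = 5/18
[ZAY]:[FPA] = -17/10:5/18 = -153/25

[ZAY]:[FPA] = -153/25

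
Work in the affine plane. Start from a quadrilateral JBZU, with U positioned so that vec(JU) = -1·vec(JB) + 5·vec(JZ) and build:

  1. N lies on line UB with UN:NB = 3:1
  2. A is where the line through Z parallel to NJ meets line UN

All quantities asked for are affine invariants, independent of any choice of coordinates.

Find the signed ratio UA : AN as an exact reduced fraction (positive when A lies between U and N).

Assign J = (0, 0), B = (1, 0), Z = (0, 1), U = (-1, 5) — the answer is frame-independent, so this choice is without loss of generality.
1. N lies on line UB with UN:NB = 3:1 ⇒ N = (1/2, 5/4)
2. A is where the line through Z parallel to NJ meets line UN ⇒ A = (3/10, 7/4)
A = U + t·(N−U) with t = 13/15, so UA:AN = t:(1−t) = 13/15:2/15

UA:AN = 13/2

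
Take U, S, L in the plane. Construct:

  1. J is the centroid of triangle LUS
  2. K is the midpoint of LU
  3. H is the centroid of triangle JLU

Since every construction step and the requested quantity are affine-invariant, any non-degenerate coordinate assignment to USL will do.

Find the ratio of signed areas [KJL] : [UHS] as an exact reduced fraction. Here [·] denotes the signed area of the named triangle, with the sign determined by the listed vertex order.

Set U = (0, 0), S = (1, 0), L = (0, 1); any affine frame gives the same invariant.
1. J is the centroid of triangle LUS ⇒ J = (1/3, 1/3)
2. K is the midpoint of LU ⇒ K = (0, 1/2)
3. H is the centroid of triangle JLU ⇒ H = (1/9, 4/9)
2·[KJL] = 1/6, 2·[UHS] = -4/9
[KJL]:[UHS] = 1/6:-4/9 = -3/8

[KJL]:[UHS] = -3/8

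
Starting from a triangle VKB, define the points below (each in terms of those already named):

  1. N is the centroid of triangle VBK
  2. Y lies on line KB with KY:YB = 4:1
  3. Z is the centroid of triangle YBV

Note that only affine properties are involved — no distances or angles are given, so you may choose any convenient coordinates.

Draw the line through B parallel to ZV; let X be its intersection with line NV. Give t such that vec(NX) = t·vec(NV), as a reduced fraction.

t = 11/8

Set V = (0, 0), K = (1, 0), B = (0, 1); any affine frame gives the same invariant.
1. N is the centroid of triangle VBK ⇒ N = (1/3, 1/3)
2. Y lies on line KB with KY:YB = 4:1 ⇒ Y = (1/5, 4/5)
3. Z is the centroid of triangle YBV ⇒ Z = (1/15, 3/5)
through B parallel to ZV: direction (-1/15, -3/5); meets NV at X = (-1/8, -1/8)
X = N + t·(V−N) with t = 11/8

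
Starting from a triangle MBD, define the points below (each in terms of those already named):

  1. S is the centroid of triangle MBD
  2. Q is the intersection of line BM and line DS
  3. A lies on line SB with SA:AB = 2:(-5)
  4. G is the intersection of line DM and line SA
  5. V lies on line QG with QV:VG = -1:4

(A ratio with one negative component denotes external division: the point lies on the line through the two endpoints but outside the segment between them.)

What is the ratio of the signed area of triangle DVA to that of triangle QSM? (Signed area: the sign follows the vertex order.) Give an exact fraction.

Assign M = (0, 0), B = (1, 0), D = (0, 1) — the answer is frame-independent, so this choice is without loss of generality.
1. S is the centroid of triangle MBD ⇒ S = (1/3, 1/3)
2. Q is the intersection of line BM and line DS ⇒ Q = (1/2, 0)
3. A lies on line SB with SA:AB = 2:(-5) ⇒ A = (-1/9, 5/9)
4. G is the intersection of line DM and line SA ⇒ G = (0, 1/2)
5. V lies on line QG with QV:VG = -1:4 ⇒ V = (2/3, -1/6)
2·[DVA] = -23/54, 2·[QSM] = 1/6
[DVA]:[QSM] = -23/54:1/6 = -23/9

[DVA]:[QSM] = -23/9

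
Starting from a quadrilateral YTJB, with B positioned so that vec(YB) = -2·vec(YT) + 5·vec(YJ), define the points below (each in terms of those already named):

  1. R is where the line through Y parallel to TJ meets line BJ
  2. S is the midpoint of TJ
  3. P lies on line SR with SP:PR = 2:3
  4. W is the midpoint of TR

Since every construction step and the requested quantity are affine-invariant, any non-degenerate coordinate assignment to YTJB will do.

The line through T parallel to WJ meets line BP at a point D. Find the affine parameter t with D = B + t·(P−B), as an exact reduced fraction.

t = 10/21

Choose coordinates Y = (0, 0), T = (1, 0), J = (0, 1), B = (-2, 5).
1. R is where the line through Y parallel to TJ meets line BJ ⇒ R = (1, -1)
2. S is the midpoint of TJ ⇒ S = (1/2, 1/2)
3. P lies on line SR with SP:PR = 2:3 ⇒ P = (7/10, -1/10)
4. W is the midpoint of TR ⇒ W = (1, -1/2)
through T parallel to WJ: direction (-1, 3/2); meets BP at D = (-5/7, 18/7)
D = B + t·(P−B) with t = 10/21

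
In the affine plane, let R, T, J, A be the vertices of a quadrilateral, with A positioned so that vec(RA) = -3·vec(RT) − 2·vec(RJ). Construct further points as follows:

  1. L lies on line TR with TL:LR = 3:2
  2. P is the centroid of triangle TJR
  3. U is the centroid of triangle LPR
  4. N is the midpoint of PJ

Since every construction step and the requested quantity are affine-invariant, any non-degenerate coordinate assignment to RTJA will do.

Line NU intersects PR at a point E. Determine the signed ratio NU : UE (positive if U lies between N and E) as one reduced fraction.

Work in coordinates with R = (0, 0), T = (1, 0), J = (0, 1), A = (-3, -2).
1. L lies on line TR with TL:LR = 3:2 ⇒ L = (2/5, 0)
2. P is the centroid of triangle TJR ⇒ P = (1/3, 1/3)
3. U is the centroid of triangle LPR ⇒ U = (11/45, 1/9)
4. N is the midpoint of PJ ⇒ N = (1/6, 2/3)
line NU meets PR at E = (13/57, 13/57)
U = N + t·(E−N) with t = 19/15, so NU:UE = 19/15:-4/15

NU:UE = -19/4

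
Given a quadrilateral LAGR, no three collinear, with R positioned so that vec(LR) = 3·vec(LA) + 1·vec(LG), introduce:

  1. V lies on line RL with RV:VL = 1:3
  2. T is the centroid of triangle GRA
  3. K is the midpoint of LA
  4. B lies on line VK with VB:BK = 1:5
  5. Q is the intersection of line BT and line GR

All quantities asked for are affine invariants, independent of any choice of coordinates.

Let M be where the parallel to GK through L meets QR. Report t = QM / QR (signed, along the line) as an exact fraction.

Choose coordinates L = (0, 0), A = (1, 0), G = (0, 1), R = (3, 1).
1. V lies on line RL with RV:VL = 1:3 ⇒ V = (9/4, 3/4)
2. T is the centroid of triangle GRA ⇒ T = (4/3, 2/3)
3. K is the midpoint of LA ⇒ K = (1/2, 0)
4. B lies on line VK with VB:BK = 1:5 ⇒ B = (47/24, 5/8)
5. Q is the intersection of line BT and line GR ⇒ Q = (-11/3, 1)
through L parallel to GK: direction (1/2, -1); meets QR at M = (-1/2, 1)
M = Q + t·(R−Q) with t = 19/40

t = 19/40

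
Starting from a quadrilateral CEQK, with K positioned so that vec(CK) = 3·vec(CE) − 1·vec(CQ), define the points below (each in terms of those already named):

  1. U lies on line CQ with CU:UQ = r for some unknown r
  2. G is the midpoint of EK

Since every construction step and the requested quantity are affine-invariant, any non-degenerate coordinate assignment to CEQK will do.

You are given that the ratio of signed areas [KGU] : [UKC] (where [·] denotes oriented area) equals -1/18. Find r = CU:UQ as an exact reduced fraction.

Assign C = (0, 0), E = (1, 0), Q = (0, 1), K = (3, -1) — the answer is frame-independent, so this choice is without loss of generality.
1. With CU:UQ = r, write λ = r/(r+1) so U = C + λ·(Q−C); U is affine-linear in λ
2. G is the midpoint of EK ⇒ G = (2, -1/2)
Every point depending on U is an affine combination of U and λ-independent points, so each such coordinate is linear in λ; the λ² term in each signed area is a multiple of (Q−C)×(Q−C) = 0, so 2·[KGU] and 2·[UKC] are each linear in λ. Evaluating at λ=0 and λ=1:
  2·[KGU] = −λ + 1/2,   2·[UKC] = -3·λ
So [KGU]:[UKC] = (−λ + 1/2) / (-3·λ). Setting this equal to -1/18:
  −λ + 1/2 = -1/18·(-3·λ)  ⇒  λ = 3/7
Then r = λ/(1−λ) = (3/7)/(4/7) = 3/4. Check: with r = 3/4, U = (0, 3/7) and [KGU]:[UKC] = -1/18 as required.

r = 3/4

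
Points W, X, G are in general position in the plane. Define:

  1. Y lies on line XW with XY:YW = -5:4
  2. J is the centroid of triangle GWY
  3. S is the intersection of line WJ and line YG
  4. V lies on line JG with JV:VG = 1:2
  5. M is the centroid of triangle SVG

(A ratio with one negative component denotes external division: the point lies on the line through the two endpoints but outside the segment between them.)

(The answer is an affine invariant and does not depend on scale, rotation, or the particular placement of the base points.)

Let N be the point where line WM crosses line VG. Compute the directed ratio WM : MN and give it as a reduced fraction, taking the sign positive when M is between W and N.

Set W = (0, 0), X = (1, 0), G = (0, 1); any affine frame gives the same invariant.
1. Y lies on line XW with XY:YW = -5:4 ⇒ Y = (-4, 0)
2. J is the centroid of triangle GWY ⇒ J = (-4/3, 1/3)
3. S is the intersection of line WJ and line YG ⇒ S = (-2, 1/2)
4. V lies on line JG with JV:VG = 1:2 ⇒ V = (-8/9, 5/9)
5. M is the centroid of triangle SVG ⇒ M = (-26/27, 37/54)
line WM meets VG at N = (-52/63, 37/63)
M = W + t·(N−W) with t = 7/6, so WM:MN = 7/6:-1/6

WM:MN = -7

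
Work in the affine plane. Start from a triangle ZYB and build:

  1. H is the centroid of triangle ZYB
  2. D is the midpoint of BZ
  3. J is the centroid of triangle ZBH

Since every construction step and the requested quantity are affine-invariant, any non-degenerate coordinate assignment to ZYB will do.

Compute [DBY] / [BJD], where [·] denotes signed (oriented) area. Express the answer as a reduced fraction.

Choose coordinates Z = (0, 0), Y = (1, 0), B = (0, 1).
1. H is the centroid of triangle ZYB ⇒ H = (1/3, 1/3)
2. D is the midpoint of BZ ⇒ D = (0, 1/2)
3. J is the centroid of triangle ZBH ⇒ J = (1/9, 4/9)
2·[DBY] = -1/2, 2·[BJD] = -1/18
[DBY]:[BJD] = -1/2:-1/18 = 9

[DBY]:[BJD] = 9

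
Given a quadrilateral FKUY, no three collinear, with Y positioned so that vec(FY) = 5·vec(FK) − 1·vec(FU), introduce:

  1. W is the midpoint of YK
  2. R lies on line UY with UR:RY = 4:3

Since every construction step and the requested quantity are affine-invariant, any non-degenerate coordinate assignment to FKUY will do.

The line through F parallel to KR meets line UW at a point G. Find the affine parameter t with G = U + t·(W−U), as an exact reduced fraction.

Choose coordinates F = (0, 0), K = (1, 0), U = (0, 1), Y = (5, -1).
1. W is the midpoint of YK ⇒ W = (3, -1/2)
2. R lies on line UY with UR:RY = 4:3 ⇒ R = (20/7, -1/7)
through F parallel to KR: direction (13/7, -1/7); meets UW at G = (26/11, -2/11)
G = U + t·(W−U) with t = 26/33

t = 26/33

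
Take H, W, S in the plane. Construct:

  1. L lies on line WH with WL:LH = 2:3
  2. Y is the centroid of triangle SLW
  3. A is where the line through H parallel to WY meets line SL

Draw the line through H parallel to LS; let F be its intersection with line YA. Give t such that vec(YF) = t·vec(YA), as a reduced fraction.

Set H = (0, 0), W = (1, 0), S = (0, 1); any affine frame gives the same invariant.
1. L lies on line WH with WL:LH = 2:3 ⇒ L = (3/5, 0)
2. Y is the centroid of triangle SLW ⇒ Y = (8/15, 1/3)
3. A is where the line through H parallel to WY meets line SL ⇒ A = (21/20, -3/4)
through H parallel to LS: direction (-3/5, 1); meets YA at F = (27/8, -45/8)
F = Y + t·(A−Y) with t = 11/2

t = 11/2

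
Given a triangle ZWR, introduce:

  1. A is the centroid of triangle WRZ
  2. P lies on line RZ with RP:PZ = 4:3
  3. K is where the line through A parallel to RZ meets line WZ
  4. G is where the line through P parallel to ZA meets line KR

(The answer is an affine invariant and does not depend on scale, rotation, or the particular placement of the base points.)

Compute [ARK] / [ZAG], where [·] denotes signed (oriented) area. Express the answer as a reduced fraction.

[ARK]:[ZAG] = 7/9

Work in coordinates with Z = (0, 0), W = (1, 0), R = (0, 1).
1. A is the centroid of triangle WRZ ⇒ A = (1/3, 1/3)
2. P lies on line RZ with RP:PZ = 4:3 ⇒ P = (0, 3/7)
3. K is where the line through A parallel to RZ meets line WZ ⇒ K = (1/3, 0)
4. G is where the line through P parallel to ZA meets line KR ⇒ G = (1/7, 4/7)
2·[ARK] = 1/9, 2·[ZAG] = 1/7
[ARK]:[ZAG] = 1/9:1/7 = 7/9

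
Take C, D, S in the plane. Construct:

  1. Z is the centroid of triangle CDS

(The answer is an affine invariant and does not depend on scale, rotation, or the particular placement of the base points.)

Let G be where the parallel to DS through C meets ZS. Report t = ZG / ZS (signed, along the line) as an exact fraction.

Work in coordinates with C = (0, 0), D = (1, 0), S = (0, 1).
1. Z is the centroid of triangle CDS ⇒ Z = (1/3, 1/3)
through C parallel to DS: direction (-1, 1); meets ZS at G = (1, -1)
G = Z + t·(S−Z) with t = -2

t = -2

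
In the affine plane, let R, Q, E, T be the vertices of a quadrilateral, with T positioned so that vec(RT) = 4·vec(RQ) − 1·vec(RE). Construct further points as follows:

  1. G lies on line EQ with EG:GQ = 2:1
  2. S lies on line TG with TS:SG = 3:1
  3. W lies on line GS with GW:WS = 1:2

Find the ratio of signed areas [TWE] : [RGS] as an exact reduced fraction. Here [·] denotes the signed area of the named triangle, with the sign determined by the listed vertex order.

Work in coordinates with R = (0, 0), Q = (1, 0), E = (0, 1), T = (4, -1).
1. G lies on line EQ with EG:GQ = 2:1 ⇒ G = (2/3, 1/3)
2. S lies on line TG with TS:SG = 3:1 ⇒ S = (3/2, 0)
3. W lies on line GS with GW:WS = 1:2 ⇒ W = (17/18, 2/9)
2·[TWE] = -11/9, 2·[RGS] = -1/2
[TWE]:[RGS] = -11/9:-1/2 = 22/9

[TWE]:[RGS] = 22/9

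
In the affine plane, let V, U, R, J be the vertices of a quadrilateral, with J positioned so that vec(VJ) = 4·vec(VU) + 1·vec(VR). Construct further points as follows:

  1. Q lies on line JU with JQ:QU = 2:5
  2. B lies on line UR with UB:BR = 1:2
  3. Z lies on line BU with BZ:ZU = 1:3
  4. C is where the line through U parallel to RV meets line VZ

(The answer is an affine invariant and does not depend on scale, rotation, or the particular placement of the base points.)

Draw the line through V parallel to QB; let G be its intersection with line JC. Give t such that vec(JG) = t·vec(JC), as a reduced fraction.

t = 15/8

Work in coordinates with V = (0, 0), U = (1, 0), R = (0, 1), J = (4, 1).
1. Q lies on line JU with JQ:QU = 2:5 ⇒ Q = (22/7, 5/7)
2. B lies on line UR with UB:BR = 1:2 ⇒ B = (2/3, 1/3)
3. Z lies on line BU with BZ:ZU = 1:3 ⇒ Z = (3/4, 1/4)
4. C is where the line through U parallel to RV meets line VZ ⇒ C = (1, 1/3)
through V parallel to QB: direction (-52/21, -8/21); meets JC at G = (-13/8, -1/4)
G = J + t·(C−J) with t = 15/8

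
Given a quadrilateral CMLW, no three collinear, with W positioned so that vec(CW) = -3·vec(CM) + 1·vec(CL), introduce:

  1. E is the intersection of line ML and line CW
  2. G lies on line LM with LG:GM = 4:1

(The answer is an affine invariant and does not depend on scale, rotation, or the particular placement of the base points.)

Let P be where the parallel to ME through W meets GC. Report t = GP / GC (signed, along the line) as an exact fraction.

Assign C = (0, 0), M = (1, 0), L = (0, 1), W = (-3, 1) — the answer is frame-independent, so this choice is without loss of generality.
1. E is the intersection of line ML and line CW ⇒ E = (3/2, -1/2)
2. G lies on line LM with LG:GM = 4:1 ⇒ G = (4/5, 1/5)
through W parallel to ME: direction (1/2, -1/2); meets GC at P = (-8/5, -2/5)
P = G + t·(C−G) with t = 3

t = 3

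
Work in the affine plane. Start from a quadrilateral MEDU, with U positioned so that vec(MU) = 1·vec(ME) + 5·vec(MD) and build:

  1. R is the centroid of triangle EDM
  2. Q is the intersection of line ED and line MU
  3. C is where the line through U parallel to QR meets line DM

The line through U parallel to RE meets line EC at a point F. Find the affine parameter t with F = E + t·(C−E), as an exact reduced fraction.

Work in coordinates with M = (0, 0), E = (1, 0), D = (0, 1), U = (1, 5).
1. R is the centroid of triangle EDM ⇒ R = (1/3, 1/3)
2. Q is the intersection of line ED and line MU ⇒ Q = (1/6, 5/6)
3. C is where the line through U parallel to QR meets line DM ⇒ C = (0, 8)
through U parallel to RE: direction (2/3, -1/3); meets EC at F = (1/3, 16/3)
F = E + t·(C−E) with t = 2/3

t = 2/3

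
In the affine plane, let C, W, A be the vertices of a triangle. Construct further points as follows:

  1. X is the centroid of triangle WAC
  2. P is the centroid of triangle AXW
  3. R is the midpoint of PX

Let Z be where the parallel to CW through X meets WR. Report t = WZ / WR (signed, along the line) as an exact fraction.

t = 6/7

Set C = (0, 0), W = (1, 0), A = (0, 1); any affine frame gives the same invariant.
1. X is the centroid of triangle WAC ⇒ X = (1/3, 1/3)
2. P is the centroid of triangle AXW ⇒ P = (4/9, 4/9)
3. R is the midpoint of PX ⇒ R = (7/18, 7/18)
through X parallel to CW: direction (1, 0); meets WR at Z = (10/21, 1/3)
Z = W + t·(R−W) with t = 6/7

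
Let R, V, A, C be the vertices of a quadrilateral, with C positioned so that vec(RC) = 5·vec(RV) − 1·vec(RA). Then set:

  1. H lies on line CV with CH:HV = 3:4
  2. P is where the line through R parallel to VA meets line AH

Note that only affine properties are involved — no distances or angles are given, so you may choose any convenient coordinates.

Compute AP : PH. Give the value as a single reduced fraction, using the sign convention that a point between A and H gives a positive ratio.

Choose coordinates R = (0, 0), V = (1, 0), A = (0, 1), C = (5, -1).
1. H lies on line CV with CH:HV = 3:4 ⇒ H = (23/7, -4/7)
2. P is where the line through R parallel to VA meets line AH ⇒ P = (-23/12, 23/12)
P = A + t·(H−A) with t = -7/12, so AP:PH = t:(1−t) = -7/12:19/12

AP:PH = -7/19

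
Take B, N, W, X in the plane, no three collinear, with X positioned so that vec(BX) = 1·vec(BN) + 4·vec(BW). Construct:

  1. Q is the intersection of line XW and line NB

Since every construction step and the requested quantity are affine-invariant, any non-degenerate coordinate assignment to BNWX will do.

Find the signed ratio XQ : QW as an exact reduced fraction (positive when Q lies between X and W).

XQ:QW = -4

Assign B = (0, 0), N = (1, 0), W = (0, 1), X = (1, 4) — the answer is frame-independent, so this choice is without loss of generality.
1. Q is the intersection of line XW and line NB ⇒ Q = (-1/3, 0)
Q = X + t·(W−X) with t = 4/3, so XQ:QW = t:(1−t) = 4/3:-1/3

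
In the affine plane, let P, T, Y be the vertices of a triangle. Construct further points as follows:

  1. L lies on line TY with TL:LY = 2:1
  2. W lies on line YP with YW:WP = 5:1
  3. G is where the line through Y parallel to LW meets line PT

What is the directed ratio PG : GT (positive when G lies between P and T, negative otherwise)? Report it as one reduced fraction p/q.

Assign P = (0, 0), T = (1, 0), Y = (0, 1) — the answer is frame-independent, so this choice is without loss of generality.
1. L lies on line TY with TL:LY = 2:1 ⇒ L = (1/3, 2/3)
2. W lies on line YP with YW:WP = 5:1 ⇒ W = (0, 1/6)
3. G is where the line through Y parallel to LW meets line PT ⇒ G = (-2/3, 0)
G = P + t·(T−P) with t = -2/3, so PG:GT = t:(1−t) = -2/3:5/3

PG:GT = -2/5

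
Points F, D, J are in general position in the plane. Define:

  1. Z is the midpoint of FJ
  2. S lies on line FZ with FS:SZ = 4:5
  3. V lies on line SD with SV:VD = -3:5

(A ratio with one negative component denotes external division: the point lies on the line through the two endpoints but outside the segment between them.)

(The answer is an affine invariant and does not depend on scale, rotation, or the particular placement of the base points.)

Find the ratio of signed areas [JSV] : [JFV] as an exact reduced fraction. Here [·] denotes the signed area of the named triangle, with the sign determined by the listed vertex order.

[JSV]:[JFV] = 7/9

Choose coordinates F = (0, 0), D = (1, 0), J = (0, 1).
1. Z is the midpoint of FJ ⇒ Z = (0, 1/2)
2. S lies on line FZ with FS:SZ = 4:5 ⇒ S = (0, 2/9)
3. V lies on line SD with SV:VD = -3:5 ⇒ V = (-3/2, 5/9)
2·[JSV] = -7/6, 2·[JFV] = -3/2
[JSV]:[JFV] = -7/6:-3/2 = 7/9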